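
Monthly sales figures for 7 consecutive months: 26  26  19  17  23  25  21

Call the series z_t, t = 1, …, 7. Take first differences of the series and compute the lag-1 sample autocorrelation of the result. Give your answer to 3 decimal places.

0.043

First differences Δz: 0, -7, -2, 6, 2, -4
Mean of differences = -0.8333
Numerator Σ(Δz_t−Δz̄)(Δz_{t+1}−Δz̄) = 4.4722
Denominator Σ(Δz_t−Δz̄)² = 104.8333
r_1(Δz) = 4.4722 / 104.8333 = 0.043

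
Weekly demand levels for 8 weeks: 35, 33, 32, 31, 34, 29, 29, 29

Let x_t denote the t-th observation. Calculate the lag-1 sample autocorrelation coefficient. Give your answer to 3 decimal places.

0.269

Mean x̄ = (35 + 33 + 32 + 31 + 34 + 29 + 29 + 29)/8 = 31.5000
Deviations from mean: 3.5000, 1.5000, 0.5000, -0.5000, 2.5000, -2.5000, -2.5000, -2.5000
Σ(x_t−x̄)(x_{t+1}−x̄) = (5.2500) + (0.7500) + (-0.2500) + (-1.2500) + (-6.2500) + (6.2500) + (6.2500) = 10.7500
Denominator Σ(x_t−x̄)² = 40.0000
r_1 = 10.7500 / 40.0000 = 0.269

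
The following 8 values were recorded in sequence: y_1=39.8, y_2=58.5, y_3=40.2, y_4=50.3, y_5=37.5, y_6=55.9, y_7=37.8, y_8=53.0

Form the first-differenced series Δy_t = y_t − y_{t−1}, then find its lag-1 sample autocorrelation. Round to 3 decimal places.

First differences Δy: 18.7, -18.3, 10.1, -12.8, 18.4, -18.1, 15.2
Mean of differences = 1.8857
Numerator Σ(Δy_t−Δȳ)(Δy_{t+1}−Δȳ) = -1464.5216
Denominator Σ(Δy_t−Δȳ)² = 1822.7486
r_1(Δy) = -1464.5216 / 1822.7486 = -0.803

-0.803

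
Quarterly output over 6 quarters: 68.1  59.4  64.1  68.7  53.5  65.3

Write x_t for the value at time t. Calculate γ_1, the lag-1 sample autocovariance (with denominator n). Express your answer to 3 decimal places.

-15.155

Mean x̄ = (68.1 + 59.4 + 64.1 + 68.7 + 53.5 + 65.3)/6 = 63.1833
Σ_{t=1}^{5}(x_t−x̄)(x_{t+1}−x̄) = -90.9286
γ_1 = -90.9286 / 6 = -15.155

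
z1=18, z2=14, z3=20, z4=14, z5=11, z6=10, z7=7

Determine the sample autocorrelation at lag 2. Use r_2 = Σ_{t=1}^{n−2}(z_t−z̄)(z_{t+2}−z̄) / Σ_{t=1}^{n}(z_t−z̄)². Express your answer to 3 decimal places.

Mean z̄ = (18 + 14 + 20 + 14 + 11 + 10 + 7)/7 = 13.4286
Deviations from mean: 4.5714, 0.5714, 6.5714, 0.5714, -2.4286, -3.4286, -6.4286
Σ(z_t−z̄)(z_{t+2}−z̄) = (30.0408) + (0.3265) + (-15.9592) + (-1.9592) + (15.6122) = 28.0612
Denominator Σ(z_t−z̄)² = 123.7143
r_2 = 28.0612 / 123.7143 = 0.227

0.227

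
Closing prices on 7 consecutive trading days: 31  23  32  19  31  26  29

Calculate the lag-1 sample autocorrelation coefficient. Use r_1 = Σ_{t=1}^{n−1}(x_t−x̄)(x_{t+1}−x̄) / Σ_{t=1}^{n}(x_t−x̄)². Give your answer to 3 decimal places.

-0.799

Mean x̄ = (31 + 23 + 32 + 19 + 31 + 26 + 29)/7 = 27.2857
Deviations from mean: 3.7143, -4.2857, 4.7143, -8.2857, 3.7143, -1.2857, 1.7143
Σ(x_t−x̄)(x_{t+1}−x̄) = (-15.9184) + (-20.2041) + (-39.0612) + (-30.7755) + (-4.7755) + (-2.2041) = -112.9388
Denominator Σ(x_t−x̄)² = 141.4286
r_1 = -112.9388 / 141.4286 = -0.799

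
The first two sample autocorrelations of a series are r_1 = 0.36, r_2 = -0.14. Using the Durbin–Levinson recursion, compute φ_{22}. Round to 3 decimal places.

-0.310

φ_{22} = (r_2 − r_1²) / (1 − r_1²)
r_1² = (0.36)² = 0.1296
Numerator = -0.14 − 0.1296 = -0.2696; denominator = 1 − 0.1296 = 0.8704
φ_{22} = -0.2696 / 0.8704 = -0.310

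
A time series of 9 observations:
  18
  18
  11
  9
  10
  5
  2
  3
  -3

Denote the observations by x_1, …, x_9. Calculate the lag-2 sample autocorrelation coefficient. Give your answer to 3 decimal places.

0.277

Mean x̄ = (18 + 18 + 11 + 9 + 10 + 5 + 2 + 3 − 3)/9 = 8.1111
Numerator Σ_{t=1}^{7}(x_t−x̄)(x_{t+2}−x̄) = 112.3086
Denominator Σ(x_t−x̄)² = 404.8889
r_2 = 112.3086 / 404.8889 = 0.277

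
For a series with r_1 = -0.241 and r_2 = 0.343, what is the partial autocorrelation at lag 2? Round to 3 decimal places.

0.302

φ_{22} = (r_2 − r_1²) / (1 − r_1²)
r_1² = (-0.241)² = 0.058081
Numerator = 0.343 − 0.0581 = 0.2849; denominator = 1 − 0.0581 = 0.9419
φ_{22} = 0.2849 / 0.9419 = 0.302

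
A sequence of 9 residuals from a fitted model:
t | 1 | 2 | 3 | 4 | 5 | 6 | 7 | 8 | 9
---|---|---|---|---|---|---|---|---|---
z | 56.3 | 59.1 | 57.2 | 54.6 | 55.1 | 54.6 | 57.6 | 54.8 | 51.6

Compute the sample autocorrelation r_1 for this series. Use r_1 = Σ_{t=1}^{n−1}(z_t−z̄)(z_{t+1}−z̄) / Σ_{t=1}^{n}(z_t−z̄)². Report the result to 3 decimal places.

Mean z̄ = (56.3 + 59.1 + 57.2 + 54.6 + 55.1 + 54.6 + 57.6 + 54.8 + 51.6)/9 = 55.6556
Numerator Σ_{t=1}^{8}(z_t−z̄)(z_{t+1}−z̄) = 6.8358
Denominator Σ(z_t−z̄)² = 38.1622
r_1 = 6.8358 / 38.1622 = 0.179

0.179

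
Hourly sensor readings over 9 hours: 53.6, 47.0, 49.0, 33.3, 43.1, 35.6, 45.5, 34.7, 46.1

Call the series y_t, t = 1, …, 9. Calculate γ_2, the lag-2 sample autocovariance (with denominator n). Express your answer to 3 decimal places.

18.603

Mean ȳ = (53.6 + 47.0 + 49.0 + 33.3 + 43.1 + 35.6 + 45.5 + 34.7 + 46.1)/9 = 43.1000
Σ_{t=1}^{7}(y_t−ȳ)(y_{t+2}−ȳ) = 167.4300
γ_2 = 167.4300 / 9 = 18.603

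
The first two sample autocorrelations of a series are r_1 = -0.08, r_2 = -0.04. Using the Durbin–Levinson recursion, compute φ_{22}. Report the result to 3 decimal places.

φ_{22} = (r_2 − r_1²) / (1 − r_1²)
r_1² = (-0.08)² = 0.0064
Numerator = -0.04 − 0.0064 = -0.0464; denominator = 1 − 0.0064 = 0.9936
φ_{22} = -0.0464 / 0.9936 = -0.047

-0.047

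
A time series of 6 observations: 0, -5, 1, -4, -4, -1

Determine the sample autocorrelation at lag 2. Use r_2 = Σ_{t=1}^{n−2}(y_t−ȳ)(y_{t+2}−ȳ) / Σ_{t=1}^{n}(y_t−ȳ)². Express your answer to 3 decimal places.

0.133

Mean ȳ = (0 − 5 + 1 − 4 − 4 − 1)/6 = -2.1667
Deviations from mean: 2.1667, -2.8333, 3.1667, -1.8333, -1.8333, 1.1667
Σ(y_t−ȳ)(y_{t+2}−ȳ) = (6.8611) + (5.1944) + (-5.8056) + (-2.1389) = 4.1111
Denominator Σ(y_t−ȳ)² = 30.8333
r_2 = 4.1111 / 30.8333 = 0.133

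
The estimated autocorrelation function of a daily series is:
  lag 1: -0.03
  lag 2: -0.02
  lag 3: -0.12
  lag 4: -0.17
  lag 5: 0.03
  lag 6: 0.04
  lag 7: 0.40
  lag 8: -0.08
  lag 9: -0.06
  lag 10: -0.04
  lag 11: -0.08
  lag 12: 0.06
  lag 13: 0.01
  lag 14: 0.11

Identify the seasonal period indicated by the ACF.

The largest autocorrelation is r_7 = 0.40; the remaining lags stay at or below 0.11.
The dominant spike at lag 7 indicates a seasonal period of 7.

7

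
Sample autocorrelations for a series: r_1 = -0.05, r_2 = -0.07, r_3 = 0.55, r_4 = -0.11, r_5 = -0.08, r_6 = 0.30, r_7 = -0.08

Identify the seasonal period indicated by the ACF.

The largest autocorrelation is r_3 = 0.55, with a weaker echo at lag 6 (0.30); the remaining lags stay at or below -0.05.
The dominant spike at lag 3 indicates a seasonal period of 3.

3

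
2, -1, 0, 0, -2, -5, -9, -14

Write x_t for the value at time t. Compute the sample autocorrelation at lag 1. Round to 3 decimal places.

0.506

Mean x̄ = (2 − 1 + 0 + 0 − 2 − 5 − 9 − 14)/8 = -3.6250
Deviations from mean: 5.6250, 2.6250, 3.6250, 3.6250, 1.6250, -1.3750, -5.3750, -10.3750
Σ(x_t−x̄)(x_{t+1}−x̄) = (14.7656) + (9.5156) + (13.1406) + (5.8906) + (-2.2344) + (7.3906) + (55.7656) = 104.2344
Denominator Σ(x_t−x̄)² = 205.8750
r_1 = 104.2344 / 205.8750 = 0.506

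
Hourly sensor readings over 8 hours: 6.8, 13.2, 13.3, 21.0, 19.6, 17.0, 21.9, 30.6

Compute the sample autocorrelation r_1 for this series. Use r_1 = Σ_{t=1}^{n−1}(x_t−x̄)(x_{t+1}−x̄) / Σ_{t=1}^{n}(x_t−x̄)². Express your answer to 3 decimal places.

Mean x̄ = (6.8 + 13.2 + 13.3 + 21.0 + 19.6 + 17.0 + 21.9 + 30.6)/8 = 17.9250
Deviations from mean: -11.1250, -4.7250, -4.6250, 3.0750, 1.6750, -0.9250, 3.9750, 12.6750
Numerator Σ_{t=1}^{7}(x_t−x̄)(x_{t+1}−x̄) = 110.5044
Denominator Σ(x_t−x̄)² = 357.0550
r_1 = 110.5044 / 357.0550 = 0.309

0.309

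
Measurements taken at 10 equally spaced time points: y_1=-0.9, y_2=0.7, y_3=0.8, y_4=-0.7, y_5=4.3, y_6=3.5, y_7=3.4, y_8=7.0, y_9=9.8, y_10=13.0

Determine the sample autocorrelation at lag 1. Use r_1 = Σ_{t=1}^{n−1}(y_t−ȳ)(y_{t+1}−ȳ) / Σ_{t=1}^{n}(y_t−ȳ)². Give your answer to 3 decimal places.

0.567

Mean ȳ = (-0.9 + 0.7 + 0.8 − 0.7 + 4.3 + 3.5 + 3.4 + 7.0 + 9.8 + 13.0)/10 = 4.0900
Numerator Σ_{t=1}^{9}(y_t−ȳ)(y_{t+1}−ȳ) = 108.5899
Denominator Σ(y_t−ȳ)² = 191.4890
r_1 = 108.5899 / 191.4890 = 0.567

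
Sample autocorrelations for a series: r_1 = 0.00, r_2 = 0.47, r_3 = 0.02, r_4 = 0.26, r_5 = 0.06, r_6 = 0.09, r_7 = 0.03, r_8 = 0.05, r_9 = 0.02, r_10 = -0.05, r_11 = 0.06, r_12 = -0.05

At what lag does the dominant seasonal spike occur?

The largest autocorrelation is r_2 = 0.47, with a weaker echo at lag 4 (0.26); the remaining lags stay at or below 0.09.
The dominant spike at lag 2 indicates a seasonal period of 2.

2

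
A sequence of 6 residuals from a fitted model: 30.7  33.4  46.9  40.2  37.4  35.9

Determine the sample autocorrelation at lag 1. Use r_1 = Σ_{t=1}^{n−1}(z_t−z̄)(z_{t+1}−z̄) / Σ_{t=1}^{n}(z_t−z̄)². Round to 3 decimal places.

Mean z̄ = (30.7 + 33.4 + 46.9 + 40.2 + 37.4 + 35.9)/6 = 37.4167
Deviations from mean: -6.7167, -4.0167, 9.4833, 2.7833, -0.0167, -1.5167
Σ(z_t−z̄)(z_{t+1}−z̄) = (26.9786) + (-38.0914) + (26.3953) + (-0.0464) + (0.0253) = 15.2614
Denominator Σ(z_t−z̄)² = 161.2283
r_1 = 15.2614 / 161.2283 = 0.095

0.095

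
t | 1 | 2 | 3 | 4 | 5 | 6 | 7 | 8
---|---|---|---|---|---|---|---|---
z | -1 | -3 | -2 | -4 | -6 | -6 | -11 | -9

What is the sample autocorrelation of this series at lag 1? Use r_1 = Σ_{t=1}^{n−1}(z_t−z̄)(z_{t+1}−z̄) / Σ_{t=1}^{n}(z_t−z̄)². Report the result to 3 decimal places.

0.556

Mean z̄ = (-1 − 3 − 2 − 4 − 6 − 6 − 11 − 9)/8 = -5.2500
Deviations from mean: 4.2500, 2.2500, 3.2500, 1.2500, -0.7500, -0.7500, -5.7500, -3.7500
Σ(z_t−z̄)(z_{t+1}−z̄) = (9.5625) + (7.3125) + (4.0625) + (-0.9375) + (0.5625) + (4.3125) + (21.5625) = 46.4375
Denominator Σ(z_t−z̄)² = 83.5000
r_1 = 46.4375 / 83.5000 = 0.556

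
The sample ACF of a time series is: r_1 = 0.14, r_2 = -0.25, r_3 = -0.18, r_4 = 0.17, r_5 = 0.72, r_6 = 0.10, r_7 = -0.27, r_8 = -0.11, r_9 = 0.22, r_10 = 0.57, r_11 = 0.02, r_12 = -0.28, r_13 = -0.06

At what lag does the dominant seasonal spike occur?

5

The largest autocorrelation is r_5 = 0.72, with a weaker echo at lag 10 (0.57); the remaining lags stay at or below 0.22.
The dominant spike at lag 5 indicates a seasonal period of 5.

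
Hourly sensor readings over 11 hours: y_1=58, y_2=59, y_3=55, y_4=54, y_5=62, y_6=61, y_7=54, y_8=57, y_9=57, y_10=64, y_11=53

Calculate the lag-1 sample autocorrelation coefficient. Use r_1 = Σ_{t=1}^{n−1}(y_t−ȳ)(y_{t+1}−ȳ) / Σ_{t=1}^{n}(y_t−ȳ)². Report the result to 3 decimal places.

-0.294

Mean ȳ = (58 + 59 + 55 + 54 + 62 + 61 + 54 + 57 + 57 + 64 + 53)/11 = 57.6364
Numerator Σ_{t=1}^{10}(y_t−ȳ)(y_{t+1}−ȳ) = -37.7686
Denominator Σ(y_t−ȳ)² = 128.5455
r_1 = -37.7686 / 128.5455 = -0.294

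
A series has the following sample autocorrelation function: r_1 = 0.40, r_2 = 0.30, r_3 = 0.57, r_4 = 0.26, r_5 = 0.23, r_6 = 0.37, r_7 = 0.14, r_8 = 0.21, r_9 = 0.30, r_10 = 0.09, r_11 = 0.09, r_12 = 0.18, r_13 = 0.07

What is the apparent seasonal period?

The largest autocorrelation is r_3 = 0.57; the remaining lags stay at or below 0.40. The elevated value at lag 1 (0.40), dropping to 0.30 at lag 2, reflects decaying short-term dependence rather than seasonality.
The dominant spike at lag 3 indicates a seasonal period of 3.

3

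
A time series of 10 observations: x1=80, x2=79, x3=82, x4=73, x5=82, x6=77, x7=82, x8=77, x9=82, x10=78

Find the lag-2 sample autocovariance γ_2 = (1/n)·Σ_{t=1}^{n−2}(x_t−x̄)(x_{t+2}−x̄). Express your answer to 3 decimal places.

Mean x̄ = (80 + 79 + 82 + 73 + 82 + 77 + 82 + 77 + 82 + 78)/10 = 79.2000
Σ_{t=1}^{8}(x_t−x̄)(x_{t+2}−x̄) = 48.1200
γ_2 = 48.1200 / 10 = 4.812

4.812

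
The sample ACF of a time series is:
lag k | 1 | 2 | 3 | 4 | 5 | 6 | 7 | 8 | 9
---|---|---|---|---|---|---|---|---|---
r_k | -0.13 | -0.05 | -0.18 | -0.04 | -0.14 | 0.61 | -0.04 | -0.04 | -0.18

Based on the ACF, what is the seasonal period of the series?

The largest autocorrelation is r_6 = 0.61; the remaining lags stay at or below -0.04.
The dominant spike at lag 6 indicates a seasonal period of 6.

6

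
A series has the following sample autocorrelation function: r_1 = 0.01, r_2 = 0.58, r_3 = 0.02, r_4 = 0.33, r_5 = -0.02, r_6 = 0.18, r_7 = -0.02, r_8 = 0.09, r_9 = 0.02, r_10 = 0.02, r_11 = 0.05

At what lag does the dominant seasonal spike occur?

2

The largest autocorrelation is r_2 = 0.58, with weaker echoes at lags 4 (0.33) and 6 (0.18); the remaining lags stay at or below 0.09.
The dominant spike at lag 2 indicates a seasonal period of 2.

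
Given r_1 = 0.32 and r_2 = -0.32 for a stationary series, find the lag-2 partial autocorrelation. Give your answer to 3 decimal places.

φ_{22} = (r_2 − r_1²) / (1 − r_1²)
r_1² = (0.32)² = 0.1024
Numerator = -0.32 − 0.1024 = -0.4224; denominator = 1 − 0.1024 = 0.8976
φ_{22} = -0.4224 / 0.8976 = -0.471

-0.471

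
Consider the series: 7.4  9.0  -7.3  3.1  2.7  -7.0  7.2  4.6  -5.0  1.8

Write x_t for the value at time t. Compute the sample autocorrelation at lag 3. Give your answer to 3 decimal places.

Mean x̄ = (7.4 + 9.0 − 7.3 + 3.1 + 2.7 − 7.0 + 7.2 + 4.6 − 5.0 + 1.8)/10 = 1.6500
Numerator Σ_{t=1}^{7}(x_t−x̄)(x_{t+3}−x̄) = 162.9725
Denominator Σ(x_t−x̄)² = 328.9650
r_3 = 162.9725 / 328.9650 = 0.495

0.495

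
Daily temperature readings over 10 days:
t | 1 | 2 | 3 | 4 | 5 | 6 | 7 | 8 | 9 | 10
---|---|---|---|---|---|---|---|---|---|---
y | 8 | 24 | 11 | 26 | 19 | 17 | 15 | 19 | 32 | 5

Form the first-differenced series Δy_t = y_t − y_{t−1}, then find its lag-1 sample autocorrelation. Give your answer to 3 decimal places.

-0.490

First differences Δy: 16, -13, 15, -7, -2, -2, 4, 13, -27
Mean of differences = -0.3333
Numerator Σ(Δy_t−Δȳ)(Δy_{t+1}−Δȳ) = -794.4444
Denominator Σ(Δy_t−Δȳ)² = 1620.0000
r_1(Δy) = -794.4444 / 1620.0000 = -0.490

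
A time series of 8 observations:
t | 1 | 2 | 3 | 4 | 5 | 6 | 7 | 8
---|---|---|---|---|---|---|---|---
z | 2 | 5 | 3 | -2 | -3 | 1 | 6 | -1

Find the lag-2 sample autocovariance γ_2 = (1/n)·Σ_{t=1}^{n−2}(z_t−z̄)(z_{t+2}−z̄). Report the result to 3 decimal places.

Mean z̄ = (2 + 5 + 3 − 2 − 3 + 1 + 6 − 1)/8 = 1.3750
Deviations: 0.6250, 3.6250, 1.6250, -3.3750, -4.3750, -0.3750, 4.6250, -2.3750
Σ_{t=1}^{6}(z_t−z̄)(z_{t+2}−z̄) = -36.4063
γ_2 = -36.4063 / 8 = -4.551

-4.551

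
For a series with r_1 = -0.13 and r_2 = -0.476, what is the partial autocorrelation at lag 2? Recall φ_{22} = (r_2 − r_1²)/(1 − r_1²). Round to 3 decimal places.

φ_{22} = (r_2 − r_1²) / (1 − r_1²)
r_1² = (-0.13)² = 0.0169
Numerator = -0.476 − 0.0169 = -0.4929; denominator = 1 − 0.0169 = 0.9831
φ_{22} = -0.4929 / 0.9831 = -0.501

-0.501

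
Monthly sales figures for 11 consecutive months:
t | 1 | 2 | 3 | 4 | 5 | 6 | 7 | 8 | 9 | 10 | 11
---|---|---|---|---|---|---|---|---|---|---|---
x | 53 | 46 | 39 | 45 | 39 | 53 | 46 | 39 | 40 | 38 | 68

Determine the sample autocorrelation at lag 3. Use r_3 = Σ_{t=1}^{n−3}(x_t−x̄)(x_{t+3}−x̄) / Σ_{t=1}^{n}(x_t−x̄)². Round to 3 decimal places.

Mean x̄ = (53 + 46 + 39 + 45 + 39 + 53 + 46 + 39 + 40 + 38 + 68)/11 = 46.0000
Numerator Σ_{t=1}^{8}(x_t−x̄)(x_{t+3}−x̄) = -203.0000
Denominator Σ(x_t−x̄)² = 830.0000
r_3 = -203.0000 / 830.0000 = -0.245

-0.245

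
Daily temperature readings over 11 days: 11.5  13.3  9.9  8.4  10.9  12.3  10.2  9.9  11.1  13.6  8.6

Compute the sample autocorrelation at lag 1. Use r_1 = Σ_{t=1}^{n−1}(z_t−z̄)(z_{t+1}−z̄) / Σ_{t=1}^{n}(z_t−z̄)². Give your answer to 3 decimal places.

Mean z̄ = (11.5 + 13.3 + 9.9 + 8.4 + 10.9 + 12.3 + 10.2 + 9.9 + 11.1 + 13.6 + 8.6)/11 = 10.8818
Numerator Σ_{t=1}^{10}(z_t−z̄)(z_{t+1}−z̄) = -4.5831
Denominator Σ(z_t−z̄)² = 29.4364
r_1 = -4.5831 / 29.4364 = -0.156

-0.156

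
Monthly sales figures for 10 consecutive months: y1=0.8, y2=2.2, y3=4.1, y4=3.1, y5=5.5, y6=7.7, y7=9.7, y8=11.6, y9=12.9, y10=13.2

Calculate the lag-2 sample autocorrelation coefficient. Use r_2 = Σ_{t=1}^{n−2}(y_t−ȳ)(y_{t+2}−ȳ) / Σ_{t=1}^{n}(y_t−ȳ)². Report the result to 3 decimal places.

0.433

Mean ȳ = (0.8 + 2.2 + 4.1 + 3.1 + 5.5 + 7.7 + 9.7 + 11.6 + 12.9 + 13.2)/10 = 7.0800
Numerator Σ_{t=1}^{8}(y_t−ȳ)(y_{t+2}−ȳ) = 81.9512
Denominator Σ(y_t−ȳ)² = 189.4760
r_2 = 81.9512 / 189.4760 = 0.433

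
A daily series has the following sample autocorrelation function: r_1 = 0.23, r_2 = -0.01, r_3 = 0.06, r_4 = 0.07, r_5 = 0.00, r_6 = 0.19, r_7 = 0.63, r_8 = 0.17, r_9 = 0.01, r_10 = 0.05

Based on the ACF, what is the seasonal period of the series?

7

The largest autocorrelation is r_7 = 0.63; the remaining lags stay at or below 0.23.
The dominant spike at lag 7 indicates a seasonal period of 7.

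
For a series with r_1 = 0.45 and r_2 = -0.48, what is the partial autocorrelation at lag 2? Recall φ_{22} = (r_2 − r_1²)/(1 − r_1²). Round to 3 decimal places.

-0.856

φ_{22} = (r_2 − r_1²) / (1 − r_1²)
r_1² = (0.45)² = 0.2025
Numerator = -0.48 − 0.2025 = -0.6825; denominator = 1 − 0.2025 = 0.7975
φ_{22} = -0.6825 / 0.7975 = -0.856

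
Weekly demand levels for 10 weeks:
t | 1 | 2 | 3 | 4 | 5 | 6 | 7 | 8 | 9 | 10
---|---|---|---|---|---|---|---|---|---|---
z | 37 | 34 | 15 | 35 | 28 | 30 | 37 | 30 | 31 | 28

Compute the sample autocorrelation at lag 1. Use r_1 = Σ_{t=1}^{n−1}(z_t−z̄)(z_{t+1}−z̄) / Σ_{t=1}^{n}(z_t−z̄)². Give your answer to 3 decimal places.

-0.322

Mean z̄ = (37 + 34 + 15 + 35 + 28 + 30 + 37 + 30 + 31 + 28)/10 = 30.5000
Numerator Σ_{t=1}^{9}(z_t−z̄)(z_{t+1}−z̄) = -119.2500
Denominator Σ(z_t−z̄)² = 370.5000
r_1 = -119.2500 / 370.5000 = -0.322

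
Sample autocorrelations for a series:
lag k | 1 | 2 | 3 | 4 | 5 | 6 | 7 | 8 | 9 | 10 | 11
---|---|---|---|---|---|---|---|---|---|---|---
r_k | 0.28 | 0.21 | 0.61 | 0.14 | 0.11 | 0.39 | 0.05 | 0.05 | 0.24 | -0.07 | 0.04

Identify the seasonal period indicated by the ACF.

The largest autocorrelation is r_3 = 0.61, with a weaker echo at lag 6 (0.39); the remaining lags stay at or below 0.28. The elevated value at lag 1 (0.28), dropping to 0.21 at lag 2, reflects decaying short-term dependence rather than seasonality.
The dominant spike at lag 3 indicates a seasonal period of 3.

3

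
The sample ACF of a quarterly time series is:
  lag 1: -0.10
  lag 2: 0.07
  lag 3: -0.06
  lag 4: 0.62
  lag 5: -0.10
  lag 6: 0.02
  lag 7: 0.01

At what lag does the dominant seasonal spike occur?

4

The largest autocorrelation is r_4 = 0.62; the remaining lags stay at or below 0.07.
The dominant spike at lag 4 indicates a seasonal period of 4.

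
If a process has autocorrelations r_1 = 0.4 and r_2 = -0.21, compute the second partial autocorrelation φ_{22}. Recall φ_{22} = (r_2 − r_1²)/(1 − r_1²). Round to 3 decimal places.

φ_{22} = (r_2 − r_1²) / (1 − r_1²)
r_1² = (0.4)² = 0.16
Numerator = -0.21 − 0.1600 = -0.3700; denominator = 1 − 0.1600 = 0.8400
φ_{22} = -0.3700 / 0.8400 = -0.440

-0.440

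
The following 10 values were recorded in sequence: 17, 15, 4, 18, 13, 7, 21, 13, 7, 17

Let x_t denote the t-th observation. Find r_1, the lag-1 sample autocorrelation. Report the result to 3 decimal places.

Mean x̄ = (17 + 15 + 4 + 18 + 13 + 7 + 21 + 13 + 7 + 17)/10 = 13.2000
Numerator Σ_{t=1}^{9}(x_t−x̄)(x_{t+1}−x̄) = -125.8400
Denominator Σ(x_t−x̄)² = 277.6000
r_1 = -125.8400 / 277.6000 = -0.453

-0.453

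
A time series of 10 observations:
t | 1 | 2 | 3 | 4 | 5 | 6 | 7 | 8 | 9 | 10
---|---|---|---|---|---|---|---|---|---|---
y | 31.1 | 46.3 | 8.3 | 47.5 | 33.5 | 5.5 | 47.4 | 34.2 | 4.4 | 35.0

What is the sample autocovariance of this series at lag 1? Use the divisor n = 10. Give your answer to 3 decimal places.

Mean ȳ = (31.1 + 46.3 + 8.3 + 47.5 + 33.5 + 5.5 + 47.4 + 34.2 + 4.4 + 35.0)/10 = 29.3200
Σ_{t=1}^{9}(y_t−ȳ)(y_{t+1}−ȳ) = -1338.0044
γ_1 = -1338.0044 / 10 = -133.800

-133.800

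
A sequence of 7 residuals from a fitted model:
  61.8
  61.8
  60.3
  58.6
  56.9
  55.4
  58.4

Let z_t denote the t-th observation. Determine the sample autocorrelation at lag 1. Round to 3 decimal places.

0.612

Mean z̄ = (61.8 + 61.8 + 60.3 + 58.6 + 56.9 + 55.4 + 58.4)/7 = 59.0286
Deviations from mean: 2.7714, 2.7714, 1.2714, -0.4286, -2.1286, -3.6286, -0.6286
Σ(z_t−z̄)(z_{t+1}−z̄) = (7.6808) + (3.5237) + (-0.5449) + (0.9122) + (7.7237) + (2.2808) = 21.5763
Denominator Σ(z_t−z̄)² = 35.2543
r_1 = 21.5763 / 35.2543 = 0.612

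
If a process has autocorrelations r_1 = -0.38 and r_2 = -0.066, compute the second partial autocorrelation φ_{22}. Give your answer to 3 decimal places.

φ_{22} = (r_2 − r_1²) / (1 − r_1²)
r_1² = (-0.38)² = 0.1444
Numerator = -0.066 − 0.1444 = -0.2104; denominator = 1 − 0.1444 = 0.8556
φ_{22} = -0.2104 / 0.8556 = -0.246

-0.246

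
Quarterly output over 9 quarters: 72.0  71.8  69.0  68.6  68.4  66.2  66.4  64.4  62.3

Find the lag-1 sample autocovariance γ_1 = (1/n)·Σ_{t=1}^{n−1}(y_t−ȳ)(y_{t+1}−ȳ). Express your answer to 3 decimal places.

Mean ȳ = (72.0 + 71.8 + 69.0 + 68.6 + 68.4 + 66.2 + 66.4 + 64.4 + 62.3)/9 = 67.6778
Σ_{t=1}^{8}(y_t−ȳ)(y_{t+1}−ȳ) = 47.7895
γ_1 = 47.7895 / 9 = 5.310

5.310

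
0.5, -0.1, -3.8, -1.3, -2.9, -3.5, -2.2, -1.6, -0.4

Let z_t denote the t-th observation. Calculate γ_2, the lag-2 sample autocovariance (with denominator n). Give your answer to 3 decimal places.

Mean z̄ = (0.5 − 0.1 − 3.8 − 1.3 − 2.9 − 3.5 − 2.2 − 1.6 − 0.4)/9 = -1.7000
Σ_{t=1}^{7}(z_t−z̄)(z_{t+2}−z̄) = -2.4100
γ_2 = -2.4100 / 9 = -0.268

-0.268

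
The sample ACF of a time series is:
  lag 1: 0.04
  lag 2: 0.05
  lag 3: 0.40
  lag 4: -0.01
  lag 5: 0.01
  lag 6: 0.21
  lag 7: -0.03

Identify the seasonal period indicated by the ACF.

The largest autocorrelation is r_3 = 0.40, with a weaker echo at lag 6 (0.21); the remaining lags stay at or below 0.05.
The dominant spike at lag 3 indicates a seasonal period of 3.

3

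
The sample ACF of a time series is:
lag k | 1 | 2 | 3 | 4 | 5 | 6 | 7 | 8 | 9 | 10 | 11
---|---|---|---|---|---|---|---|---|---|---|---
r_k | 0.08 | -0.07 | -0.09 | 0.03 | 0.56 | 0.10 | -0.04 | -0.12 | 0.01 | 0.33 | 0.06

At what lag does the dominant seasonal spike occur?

5

The largest autocorrelation is r_5 = 0.56, with a weaker echo at lag 10 (0.33); the remaining lags stay at or below 0.10.
The dominant spike at lag 5 indicates a seasonal period of 5.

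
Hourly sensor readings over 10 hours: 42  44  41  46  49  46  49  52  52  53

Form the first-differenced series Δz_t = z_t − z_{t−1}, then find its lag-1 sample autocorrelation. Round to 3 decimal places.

-0.427

First differences Δz: 2, -3, 5, 3, -3, 3, 3, 0, 1
Mean of differences = 1.2222
Numerator Σ(Δz_t−Δz̄)(Δz_{t+1}−Δz̄) = -26.2716
Denominator Σ(Δz_t−Δz̄)² = 61.5556
r_1(Δz) = -26.2716 / 61.5556 = -0.427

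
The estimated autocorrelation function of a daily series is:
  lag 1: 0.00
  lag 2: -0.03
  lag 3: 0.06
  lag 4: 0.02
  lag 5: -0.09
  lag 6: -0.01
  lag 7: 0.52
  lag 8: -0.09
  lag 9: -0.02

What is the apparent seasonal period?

The largest autocorrelation is r_7 = 0.52; the remaining lags stay at or below 0.06.
The dominant spike at lag 7 indicates a seasonal period of 7.

7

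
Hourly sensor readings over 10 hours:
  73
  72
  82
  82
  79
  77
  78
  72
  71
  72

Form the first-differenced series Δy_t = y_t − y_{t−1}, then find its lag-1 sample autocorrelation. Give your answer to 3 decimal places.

First differences Δy: -1, 10, 0, -3, -2, 1, -6, -1, 1
Mean of differences = -0.1111
Numerator Σ(Δy_t−Δȳ)(Δy_{t+1}−Δȳ) = -7.1235
Denominator Σ(Δy_t−Δȳ)² = 152.8889
r_1(Δy) = -7.1235 / 152.8889 = -0.047

-0.047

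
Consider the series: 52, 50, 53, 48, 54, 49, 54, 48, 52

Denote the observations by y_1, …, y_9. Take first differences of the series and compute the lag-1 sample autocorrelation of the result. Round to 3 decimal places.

-0.909

First differences Δy: -2, 3, -5, 6, -5, 5, -6, 4
Mean of differences = 0.0000
Numerator Σ(Δy_t−Δȳ)(Δy_{t+1}−Δȳ) = -160.0000
Denominator Σ(Δy_t−Δȳ)² = 176.0000
r_1(Δy) = -160.0000 / 176.0000 = -0.909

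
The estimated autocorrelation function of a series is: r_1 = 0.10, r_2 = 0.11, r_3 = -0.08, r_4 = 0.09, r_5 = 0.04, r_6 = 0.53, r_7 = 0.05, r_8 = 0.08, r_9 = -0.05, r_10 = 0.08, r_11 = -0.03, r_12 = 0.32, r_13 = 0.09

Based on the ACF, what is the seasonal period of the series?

6

The largest autocorrelation is r_6 = 0.53, with a weaker echo at lag 12 (0.32); the remaining lags stay at or below 0.11.
The dominant spike at lag 6 indicates a seasonal period of 6.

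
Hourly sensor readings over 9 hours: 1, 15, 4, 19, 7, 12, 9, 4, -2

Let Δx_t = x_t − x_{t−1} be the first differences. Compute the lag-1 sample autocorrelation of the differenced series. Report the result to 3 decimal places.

-0.684

First differences Δx: 14, -11, 15, -12, 5, -3, -5, -6
Mean of differences = -0.3750
Numerator Σ(Δx_t−Δx̄)(Δx_{t+1}−Δx̄) = -533.2656
Denominator Σ(Δx_t−Δx̄)² = 779.8750
r_1(Δx) = -533.2656 / 779.8750 = -0.684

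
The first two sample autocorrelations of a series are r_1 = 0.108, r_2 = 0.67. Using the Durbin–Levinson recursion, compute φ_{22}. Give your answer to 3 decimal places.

0.666

φ_{22} = (r_2 − r_1²) / (1 − r_1²)
r_1² = (0.108)² = 0.011664
Numerator = 0.67 − 0.0117 = 0.6583; denominator = 1 − 0.0117 = 0.9883
φ_{22} = 0.6583 / 0.9883 = 0.666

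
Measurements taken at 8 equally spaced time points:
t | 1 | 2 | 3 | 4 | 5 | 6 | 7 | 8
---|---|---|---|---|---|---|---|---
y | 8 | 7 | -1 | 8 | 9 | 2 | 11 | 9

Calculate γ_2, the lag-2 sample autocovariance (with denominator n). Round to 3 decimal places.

Mean ȳ = (8 + 7 − 1 + 8 + 9 + 2 + 11 + 9)/8 = 6.6250
Deviations: 1.3750, 0.3750, -7.6250, 1.3750, 2.3750, -4.6250, 4.3750, 2.3750
Σ_{t=1}^{6}(y_t−ȳ)(y_{t+2}−ȳ) = -35.0313
γ_2 = -35.0313 / 8 = -4.379

-4.379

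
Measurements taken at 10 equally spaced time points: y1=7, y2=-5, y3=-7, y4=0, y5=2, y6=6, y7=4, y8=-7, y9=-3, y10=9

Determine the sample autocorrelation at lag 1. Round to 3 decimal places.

Mean ȳ = (7 − 5 − 7 + 0 + 2 + 6 + 4 − 7 − 3 + 9)/10 = 0.6000
Numerator Σ_{t=1}^{9}(y_t−ȳ)(y_{t+1}−ȳ) = 7.6400
Denominator Σ(y_t−ȳ)² = 314.4000
r_1 = 7.6400 / 314.4000 = 0.024

0.024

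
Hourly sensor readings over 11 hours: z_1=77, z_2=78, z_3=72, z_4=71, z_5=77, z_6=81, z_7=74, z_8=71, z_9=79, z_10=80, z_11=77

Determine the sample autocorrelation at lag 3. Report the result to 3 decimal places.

Mean z̄ = (77 + 78 + 72 + 71 + 77 + 81 + 74 + 71 + 79 + 80 + 77)/11 = 76.0909
Numerator Σ_{t=1}^{8}(z_t−z̄)(z_{t+3}−z̄) = -15.4793
Denominator Σ(z_t−z̄)² = 126.9091
r_3 = -15.4793 / 126.9091 = -0.122

-0.122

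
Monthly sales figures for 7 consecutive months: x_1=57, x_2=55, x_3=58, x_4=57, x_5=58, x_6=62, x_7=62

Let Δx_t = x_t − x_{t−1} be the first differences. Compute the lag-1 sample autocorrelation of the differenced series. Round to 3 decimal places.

First differences Δx: -2, 3, -1, 1, 4, 0
Mean of differences = 0.8333
Numerator Σ(Δx_t−Δx̄)(Δx_{t+1}−Δx̄) = -12.5278
Denominator Σ(Δx_t−Δx̄)² = 26.8333
r_1(Δx) = -12.5278 / 26.8333 = -0.467

-0.467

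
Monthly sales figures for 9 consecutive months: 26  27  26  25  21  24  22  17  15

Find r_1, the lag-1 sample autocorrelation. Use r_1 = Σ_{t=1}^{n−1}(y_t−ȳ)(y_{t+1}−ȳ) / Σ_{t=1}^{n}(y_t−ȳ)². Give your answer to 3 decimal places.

Mean ȳ = (26 + 27 + 26 + 25 + 21 + 24 + 22 + 17 + 15)/9 = 22.5556
Numerator Σ_{t=1}^{8}(y_t−ȳ)(y_{t+1}−ȳ) = 77.2469
Denominator Σ(y_t−ȳ)² = 142.2222
r_1 = 77.2469 / 142.2222 = 0.543

0.543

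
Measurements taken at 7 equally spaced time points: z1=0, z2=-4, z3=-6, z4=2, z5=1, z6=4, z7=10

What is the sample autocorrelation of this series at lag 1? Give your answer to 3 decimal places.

0.361

Mean z̄ = (0 − 4 − 6 + 2 + 1 + 4 + 10)/7 = 1.0000
Deviations from mean: -1.0000, -5.0000, -7.0000, 1.0000, 0.0000, 3.0000, 9.0000
Numerator Σ_{t=1}^{6}(z_t−z̄)(z_{t+1}−z̄) = 60.0000
Denominator Σ(z_t−z̄)² = 166.0000
r_1 = 60.0000 / 166.0000 = 0.361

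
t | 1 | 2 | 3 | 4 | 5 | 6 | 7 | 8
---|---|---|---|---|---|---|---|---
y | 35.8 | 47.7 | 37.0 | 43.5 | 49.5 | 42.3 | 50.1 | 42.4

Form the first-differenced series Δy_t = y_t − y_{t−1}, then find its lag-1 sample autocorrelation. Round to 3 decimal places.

-0.641

First differences Δy: 11.9, -10.7, 6.5, 6.0, -7.2, 7.8, -7.7
Mean of differences = 0.9429
Numerator Σ(Δy_t−Δȳ)(Δy_{t+1}−Δȳ) = -320.4518
Denominator Σ(Δy_t−Δȳ)² = 500.0971
r_1(Δy) = -320.4518 / 500.0971 = -0.641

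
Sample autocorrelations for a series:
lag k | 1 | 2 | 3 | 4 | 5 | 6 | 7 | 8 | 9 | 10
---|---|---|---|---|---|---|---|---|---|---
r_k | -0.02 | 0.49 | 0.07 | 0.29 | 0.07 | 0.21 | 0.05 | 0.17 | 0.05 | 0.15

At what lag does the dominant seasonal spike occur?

The largest autocorrelation is r_2 = 0.49, with weaker echoes at lags 4 (0.29), 6 (0.21), 8 (0.17) and 10 (0.15); the remaining lags stay at or below 0.07.
The dominant spike at lag 2 indicates a seasonal period of 2.

2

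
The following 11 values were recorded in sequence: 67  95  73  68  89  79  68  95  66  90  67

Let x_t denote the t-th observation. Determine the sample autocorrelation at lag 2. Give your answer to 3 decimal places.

Mean x̄ = (67 + 95 + 73 + 68 + 89 + 79 + 68 + 95 + 66 + 90 + 67)/11 = 77.9091
Numerator Σ_{t=1}^{9}(x_t−x̄)(x_{t+2}−x̄) = 182.2562
Denominator Σ(x_t−x̄)² = 1454.9091
r_2 = 182.2562 / 1454.9091 = 0.125

0.125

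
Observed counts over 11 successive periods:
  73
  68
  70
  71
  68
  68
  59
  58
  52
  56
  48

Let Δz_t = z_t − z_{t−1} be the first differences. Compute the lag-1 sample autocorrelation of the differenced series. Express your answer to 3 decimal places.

-0.506

First differences Δz: -5, 2, 1, -3, 0, -9, -1, -6, 4, -8
Mean of differences = -2.5000
Numerator Σ(Δz_t−Δz̄)(Δz_{t+1}−Δz̄) = -88.2500
Denominator Σ(Δz_t−Δz̄)² = 174.5000
r_1(Δz) = -88.2500 / 174.5000 = -0.506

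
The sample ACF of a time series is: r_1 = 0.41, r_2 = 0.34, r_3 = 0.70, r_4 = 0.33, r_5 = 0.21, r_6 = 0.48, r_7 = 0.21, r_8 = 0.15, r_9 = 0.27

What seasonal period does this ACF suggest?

3

The largest autocorrelation is r_3 = 0.70, with a weaker echo at lag 6 (0.48); the remaining lags stay at or below 0.41. The elevated value at lag 1 (0.41), dropping to 0.34 at lag 2, reflects decaying short-term dependence rather than seasonality.
The dominant spike at lag 3 indicates a seasonal period of 3.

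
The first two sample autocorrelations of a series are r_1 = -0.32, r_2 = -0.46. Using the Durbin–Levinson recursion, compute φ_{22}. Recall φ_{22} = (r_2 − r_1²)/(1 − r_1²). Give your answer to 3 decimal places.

φ_{22} = (r_2 − r_1²) / (1 − r_1²)
r_1² = (-0.32)² = 0.1024
Numerator = -0.46 − 0.1024 = -0.5624; denominator = 1 − 0.1024 = 0.8976
φ_{22} = -0.5624 / 0.8976 = -0.627

-0.627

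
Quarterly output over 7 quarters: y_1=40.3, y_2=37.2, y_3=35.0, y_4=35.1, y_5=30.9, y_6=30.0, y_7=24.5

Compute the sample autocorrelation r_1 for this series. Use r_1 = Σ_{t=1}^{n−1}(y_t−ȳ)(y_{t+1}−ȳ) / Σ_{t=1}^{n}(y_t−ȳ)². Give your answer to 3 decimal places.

Mean ȳ = (40.3 + 37.2 + 35.0 + 35.1 + 30.9 + 30.0 + 24.5)/7 = 33.2857
Deviations from mean: 7.0143, 3.9143, 1.7143, 1.8143, -2.3857, -3.2857, -8.7857
Σ(y_t−ȳ)(y_{t+1}−ȳ) = (27.4559) + (6.7102) + (3.1102) + (-4.3284) + (7.8388) + (28.8673) = 69.6541
Denominator Σ(y_t−ȳ)² = 164.4286
r_1 = 69.6541 / 164.4286 = 0.424

0.424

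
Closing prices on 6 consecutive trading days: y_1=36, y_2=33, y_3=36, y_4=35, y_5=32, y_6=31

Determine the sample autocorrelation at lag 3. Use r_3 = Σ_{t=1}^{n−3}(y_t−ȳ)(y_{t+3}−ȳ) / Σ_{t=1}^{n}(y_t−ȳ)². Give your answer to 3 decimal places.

Mean ȳ = (36 + 33 + 36 + 35 + 32 + 31)/6 = 33.8333
Deviations from mean: 2.1667, -0.8333, 2.1667, 1.1667, -1.8333, -2.8333
Numerator Σ_{t=1}^{3}(y_t−ȳ)(y_{t+3}−ȳ) = -2.0833
Denominator Σ(y_t−ȳ)² = 22.8333
r_3 = -2.0833 / 22.8333 = -0.091

-0.091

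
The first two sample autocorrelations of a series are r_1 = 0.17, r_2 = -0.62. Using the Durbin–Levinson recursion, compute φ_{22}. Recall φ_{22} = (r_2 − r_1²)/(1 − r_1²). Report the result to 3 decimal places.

φ_{22} = (r_2 − r_1²) / (1 − r_1²)
r_1² = (0.17)² = 0.0289
Numerator = -0.62 − 0.0289 = -0.6489; denominator = 1 − 0.0289 = 0.9711
φ_{22} = -0.6489 / 0.9711 = -0.668

-0.668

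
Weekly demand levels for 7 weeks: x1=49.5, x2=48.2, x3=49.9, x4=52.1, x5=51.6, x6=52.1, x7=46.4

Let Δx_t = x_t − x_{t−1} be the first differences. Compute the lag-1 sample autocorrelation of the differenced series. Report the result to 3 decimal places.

First differences Δx: -1.3, 1.7, 2.2, -0.5, 0.5, -5.7
Mean of differences = -0.5167
Numerator Σ(Δx_t−Δx̄)(Δx_{t+1}−Δx̄) = -0.9219
Denominator Σ(Δx_t−Δx̄)² = 40.8083
r_1(Δx) = -0.9219 / 40.8083 = -0.023

-0.023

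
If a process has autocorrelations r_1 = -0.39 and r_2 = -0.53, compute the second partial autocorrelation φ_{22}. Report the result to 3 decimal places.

φ_{22} = (r_2 − r_1²) / (1 − r_1²)
r_1² = (-0.39)² = 0.1521
Numerator = -0.53 − 0.1521 = -0.6821; denominator = 1 − 0.1521 = 0.8479
φ_{22} = -0.6821 / 0.8479 = -0.804

-0.804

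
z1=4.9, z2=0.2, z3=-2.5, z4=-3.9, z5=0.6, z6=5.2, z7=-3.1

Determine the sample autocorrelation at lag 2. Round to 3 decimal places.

Mean z̄ = (4.9 + 0.2 − 2.5 − 3.9 + 0.6 + 5.2 − 3.1)/7 = 0.2000
Deviations from mean: 4.7000, 0.0000, -2.7000, -4.1000, 0.4000, 5.0000, -3.3000
Numerator Σ_{t=1}^{5}(z_t−z̄)(z_{t+2}−z̄) = -35.5900
Denominator Σ(z_t−z̄)² = 82.2400
r_2 = -35.5900 / 82.2400 = -0.433

-0.433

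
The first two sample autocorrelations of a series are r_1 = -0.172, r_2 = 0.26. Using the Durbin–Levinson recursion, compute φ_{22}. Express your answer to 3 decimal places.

0.237

φ_{22} = (r_2 − r_1²) / (1 − r_1²)
r_1² = (-0.172)² = 0.029584
Numerator = 0.26 − 0.0296 = 0.2304; denominator = 1 − 0.0296 = 0.9704
φ_{22} = 0.2304 / 0.9704 = 0.237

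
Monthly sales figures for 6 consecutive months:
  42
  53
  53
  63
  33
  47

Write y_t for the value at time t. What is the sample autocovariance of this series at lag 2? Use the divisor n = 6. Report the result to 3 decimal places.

Mean ȳ = (42 + 53 + 53 + 63 + 33 + 47)/6 = 48.5000
Σ_{t=1}^{4}(y_t−ȳ)(y_{t+2}−ȳ) = -55.5000
γ_2 = -55.5000 / 6 = -9.250

-9.250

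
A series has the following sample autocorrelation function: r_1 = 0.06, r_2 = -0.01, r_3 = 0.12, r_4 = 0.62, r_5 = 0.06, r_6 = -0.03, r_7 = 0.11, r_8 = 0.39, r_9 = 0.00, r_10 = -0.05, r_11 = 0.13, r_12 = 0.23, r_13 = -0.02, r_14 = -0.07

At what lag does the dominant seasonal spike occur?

The largest autocorrelation is r_4 = 0.62, with weaker echoes at lags 8 (0.39) and 12 (0.23); the remaining lags stay at or below 0.13.
The dominant spike at lag 4 indicates a seasonal period of 4.

4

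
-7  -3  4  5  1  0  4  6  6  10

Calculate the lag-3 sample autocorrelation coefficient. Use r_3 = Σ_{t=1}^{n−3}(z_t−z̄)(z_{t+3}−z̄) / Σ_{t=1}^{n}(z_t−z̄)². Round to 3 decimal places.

-0.083

Mean z̄ = (-7 − 3 + 4 + 5 + 1 + 0 + 4 + 6 + 6 + 10)/10 = 2.6000
Σ(z_t−z̄)(z_{t+3}−z̄) = (-23.0400) + (8.9600) + (-3.6400) + (3.3600) + (-5.4400) + (-8.8400) + (10.3600) = -18.2800
Denominator Σ(z_t−z̄)² = 220.4000
r_3 = -18.2800 / 220.4000 = -0.083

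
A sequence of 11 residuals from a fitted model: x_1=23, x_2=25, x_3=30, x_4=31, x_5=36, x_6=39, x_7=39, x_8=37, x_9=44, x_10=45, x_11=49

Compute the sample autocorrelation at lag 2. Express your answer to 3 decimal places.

Mean x̄ = (23 + 25 + 30 + 31 + 36 + 39 + 39 + 37 + 44 + 45 + 49)/11 = 36.1818
Numerator Σ_{t=1}^{9}(x_t−x̄)(x_{t+2}−x̄) = 257.2066
Denominator Σ(x_t−x̄)² = 683.6364
r_2 = 257.2066 / 683.6364 = 0.376

0.376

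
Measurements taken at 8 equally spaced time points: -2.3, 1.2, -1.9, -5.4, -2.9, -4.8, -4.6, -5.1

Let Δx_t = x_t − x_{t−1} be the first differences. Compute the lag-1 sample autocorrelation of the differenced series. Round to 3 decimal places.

-0.382

First differences Δx: 3.5, -3.1, -3.5, 2.5, -1.9, 0.2, -0.5
Mean of differences = -0.4000
Numerator Σ(Δx_t−Δx̄)(Δx_{t+1}−Δx̄) = -16.4600
Denominator Σ(Δx_t−Δx̄)² = 43.1400
r_1(Δx) = -16.4600 / 43.1400 = -0.382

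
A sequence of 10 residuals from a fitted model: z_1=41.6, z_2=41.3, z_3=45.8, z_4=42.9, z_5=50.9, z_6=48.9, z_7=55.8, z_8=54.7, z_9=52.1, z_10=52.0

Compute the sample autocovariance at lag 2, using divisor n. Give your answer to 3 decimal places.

11.739

Mean z̄ = (41.6 + 41.3 + 45.8 + 42.9 + 50.9 + 48.9 + 55.8 + 54.7 + 52.1 + 52.0)/10 = 48.6000
Σ_{t=1}^{8}(z_t−z̄)(z_{t+2}−z̄) = 117.3900
γ_2 = 117.3900 / 10 = 11.739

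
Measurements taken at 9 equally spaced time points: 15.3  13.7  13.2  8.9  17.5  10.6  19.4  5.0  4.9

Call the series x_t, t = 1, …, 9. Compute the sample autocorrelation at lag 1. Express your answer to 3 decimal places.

-0.159

Mean x̄ = (15.3 + 13.7 + 13.2 + 8.9 + 17.5 + 10.6 + 19.4 + 5.0 + 4.9)/9 = 12.0556
Numerator Σ_{t=1}^{8}(x_t−x̄)(x_{t+1}−x̄) = -33.5220
Denominator Σ(x_t−x̄)² = 211.1822
r_1 = -33.5220 / 211.1822 = -0.159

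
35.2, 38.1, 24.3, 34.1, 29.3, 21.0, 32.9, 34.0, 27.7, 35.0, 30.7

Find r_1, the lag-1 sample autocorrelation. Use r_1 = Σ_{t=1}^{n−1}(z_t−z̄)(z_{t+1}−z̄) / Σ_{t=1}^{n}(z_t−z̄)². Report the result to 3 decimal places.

Mean z̄ = (35.2 + 38.1 + 24.3 + 34.1 + 29.3 + 21.0 + 32.9 + 34.0 + 27.7 + 35.0 + 30.7)/11 = 31.1182
Numerator Σ_{t=1}^{10}(z_t−z̄)(z_{t+1}−z̄) = -64.0967
Denominator Σ(z_t−z̄)² = 264.8764
r_1 = -64.0967 / 264.8764 = -0.242

-0.242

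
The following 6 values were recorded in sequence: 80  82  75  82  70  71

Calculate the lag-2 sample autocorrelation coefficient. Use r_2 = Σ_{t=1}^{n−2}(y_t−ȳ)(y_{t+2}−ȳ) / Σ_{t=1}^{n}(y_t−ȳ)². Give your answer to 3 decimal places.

Mean ȳ = (80 + 82 + 75 + 82 + 70 + 71)/6 = 76.6667
Deviations from mean: 3.3333, 5.3333, -1.6667, 5.3333, -6.6667, -5.6667
Numerator Σ_{t=1}^{4}(y_t−ȳ)(y_{t+2}−ȳ) = 3.7778
Denominator Σ(y_t−ȳ)² = 147.3333
r_2 = 3.7778 / 147.3333 = 0.026

0.026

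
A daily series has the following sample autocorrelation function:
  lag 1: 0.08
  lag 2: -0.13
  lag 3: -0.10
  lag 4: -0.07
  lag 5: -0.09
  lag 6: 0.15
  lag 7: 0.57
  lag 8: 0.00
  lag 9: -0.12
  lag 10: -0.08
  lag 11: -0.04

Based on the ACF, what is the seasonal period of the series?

The largest autocorrelation is r_7 = 0.57; the remaining lags stay at or below 0.15.
The dominant spike at lag 7 indicates a seasonal period of 7.

7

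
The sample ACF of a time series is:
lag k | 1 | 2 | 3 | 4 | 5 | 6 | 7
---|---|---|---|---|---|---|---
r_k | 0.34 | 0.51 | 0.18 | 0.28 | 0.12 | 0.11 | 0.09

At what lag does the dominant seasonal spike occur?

2

The largest autocorrelation is r_2 = 0.51; the remaining lags stay at or below 0.34.
The dominant spike at lag 2 indicates a seasonal period of 2.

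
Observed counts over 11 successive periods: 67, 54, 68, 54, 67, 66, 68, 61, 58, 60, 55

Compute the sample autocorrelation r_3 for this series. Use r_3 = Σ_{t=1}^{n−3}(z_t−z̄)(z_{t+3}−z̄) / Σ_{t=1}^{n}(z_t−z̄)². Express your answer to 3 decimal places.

-0.383

Mean z̄ = (67 + 54 + 68 + 54 + 67 + 66 + 68 + 61 + 58 + 60 + 55)/11 = 61.6364
Numerator Σ_{t=1}^{8}(z_t−z̄)(z_{t+3}−z̄) = -128.2149
Denominator Σ(z_t−z̄)² = 334.5455
r_3 = -128.2149 / 334.5455 = -0.383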